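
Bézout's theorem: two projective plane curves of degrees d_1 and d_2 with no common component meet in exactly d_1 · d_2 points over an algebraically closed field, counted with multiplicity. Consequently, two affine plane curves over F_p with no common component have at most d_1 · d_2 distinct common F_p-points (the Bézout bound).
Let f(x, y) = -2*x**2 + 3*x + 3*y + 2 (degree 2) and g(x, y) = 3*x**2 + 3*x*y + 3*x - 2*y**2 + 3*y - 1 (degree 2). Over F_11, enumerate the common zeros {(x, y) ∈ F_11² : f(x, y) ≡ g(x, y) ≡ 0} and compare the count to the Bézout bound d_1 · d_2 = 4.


Common zeros: {(4, 6)}; count = 1; Bézout bound = 4.

deg(f) = 2, deg(g) = 2, so Bézout bound = 4.
Scan x ∈ F_11. For each x, list the y ∈ F_11 with f(x, y) ≡ 0 and those with g(x, y) ≡ 0 (mod 11); the common zeros in that column are the intersection.
  x = 0: f ≡ 0 at y ∈ {3}; g ≡ 0 at y ∈ {1, 6}; common: ∅.
  x = 1: f ≡ 0 at y ∈ {10}; g ≡ 0 at y ∈ ∅; common: ∅.
  x = 2: f ≡ 0 at y ∈ {0}; g ≡ 0 at y ∈ ∅; common: ∅.
  x = 3: f ≡ 0 at y ∈ {6}; g ≡ 0 at y ∈ ∅; common: ∅.
  x = 4: f ≡ 0 at y ∈ {6}; g ≡ 0 at y ∈ {6, 7}; common: {6}.
  x = 5: f ≡ 0 at y ∈ {0}; g ≡ 0 at y ∈ ∅; common: ∅.
  x = 6: f ≡ 0 at y ∈ {10}; g ≡ 0 at y ∈ {8}; common: ∅.
  x = 7: f ≡ 0 at y ∈ {3}; g ≡ 0 at y ∈ {4, 8}; common: ∅.
  x = 8: f ≡ 0 at y ∈ {1}; g ≡ 0 at y ∈ ∅; common: ∅.
  x = 9: f ≡ 0 at y ∈ {4}; g ≡ 0 at y ∈ {1, 3}; common: ∅.
  x = 10: f ≡ 0 at y ∈ {1}; g ≡ 0 at y ∈ {4, 7}; common: ∅.
Collecting: common zeros = {(4, 6)}, so the count is 1.
Comparison with the Bézout bound: 1 ≤ 4 = deg(f)·deg(g), as expected for curves with no common component (the affine F_11-count falls short of the bound because intersections may lie at infinity, over extension fields, or carry multiplicity).


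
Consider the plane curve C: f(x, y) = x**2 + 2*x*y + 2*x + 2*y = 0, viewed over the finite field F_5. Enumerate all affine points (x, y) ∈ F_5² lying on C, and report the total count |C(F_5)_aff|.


Affine F_5-points: {(0, 0), (1, 3), (2, 2), (3, 0)}; count = 4.

For each of the 25 pairs (x, y) ∈ F_5², evaluate f(x, y) mod 5. Record the zeros.
  x = 0: [0↦0, 1↦2, 2↦4, 3↦1, 4↦3]  zeros at y ∈ {0}
  x = 1: [0↦3, 1↦2, 2↦1, 3↦0, 4↦4]  zeros at y ∈ {3}
  x = 2: [0↦3, 1↦4, 2↦0, 3↦1, 4↦2]  zeros at y ∈ {2}
  x = 3: [0↦0, 1↦3, 2↦1, 3↦4, 4↦2]  zeros at y ∈ {0}
  x = 4: [0↦4, 1↦4, 2↦4, 3↦4, 4↦4]  zeros at y ∈ ∅
Collecting zeros: affine points = {(0, 0), (1, 3), (2, 2), (3, 0)}.
Total count |C(F_5)_aff| = 4.


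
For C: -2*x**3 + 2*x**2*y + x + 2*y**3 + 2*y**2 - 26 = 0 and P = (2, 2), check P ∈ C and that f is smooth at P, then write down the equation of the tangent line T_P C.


Tangent line at P: -7*x + 40*y - 66 = 0.

Step 1: f(2, 2) = 0, so P lies on C.
Step 2: partial derivatives
  f_x(x, y) = -6*x**2 + 4*x*y + 1, f_y(x, y) = 2*x**2 + 6*y**2 + 4*y.
  f_x(P) = -7, f_y(P) = 40 (gradient nonzero, so P is smooth).
Step 3: tangent line at P: -7·(x − 2) + 40·(y − 2) = 0.
Expanding: -7*x + 40*y - 66 = 0.


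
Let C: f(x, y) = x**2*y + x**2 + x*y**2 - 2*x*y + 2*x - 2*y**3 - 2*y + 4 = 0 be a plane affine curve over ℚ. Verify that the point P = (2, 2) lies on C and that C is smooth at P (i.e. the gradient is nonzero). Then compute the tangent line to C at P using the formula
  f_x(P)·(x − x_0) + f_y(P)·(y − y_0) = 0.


Tangent line at P: 14*x - 18*y + 8 = 0.

Step 1: f(2, 2) = 0, so P lies on C.
Step 2: partial derivatives
  f_x(x, y) = 2*x*y + 2*x + y**2 - 2*y + 2, f_y(x, y) = x**2 + 2*x*y - 2*x - 6*y**2 - 2.
  f_x(P) = 14, f_y(P) = -18 (gradient nonzero, so P is smooth).
Step 3: tangent line at P: 14·(x − 2) + -18·(y − 2) = 0.
Expanding: 14*x - 18*y + 8 = 0.


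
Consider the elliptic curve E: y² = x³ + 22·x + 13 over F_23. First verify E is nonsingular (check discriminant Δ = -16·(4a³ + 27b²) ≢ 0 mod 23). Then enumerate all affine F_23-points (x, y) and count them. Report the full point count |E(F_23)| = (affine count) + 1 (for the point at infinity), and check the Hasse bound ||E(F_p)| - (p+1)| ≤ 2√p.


Affine points = {(0, 6), (0, 17), (1, 6), (1, 17), (4, 2), (4, 21), (5, 8), (5, 15), (6, 4), (6, 19), (7, 2), (7, 21), (12, 2), (12, 21), (13, 9), (13, 14), (14, 11), (14, 12), (18, 10), (18, 13), (20, 9), (20, 14), (22, 6), (22, 17)}; affine count = 24; |E(F_23)| = 25.

Discriminant check: Δ ∝ 4a³ + 27b² = 4·22³ + 27·13² = 4·10648 + 27·169 ≡ 5 (mod 23). Nonzero ⇒ E is nonsingular.
For each x ∈ F_23, compute rhs = x³ + 22·x + 13 mod 23, then count y ∈ F_23 with y² ≡ rhs.
  x = 0: rhs = 13, matching y values: 6, 17 (2 points).
  x = 1: rhs = 13, matching y values: 6, 17 (2 points).
  x = 2: rhs = 19, matching y values: none (0 points).
  x = 3: rhs = 14, matching y values: none (0 points).
  x = 4: rhs = 4, matching y values: 2, 21 (2 points).
  x = 5: rhs = 18, matching y values: 8, 15 (2 points).
  x = 6: rhs = 16, matching y values: 4, 19 (2 points).
  x = 7: rhs = 4, matching y values: 2, 21 (2 points).
  x = 8: rhs = 11, matching y values: none (0 points).
  x = 9: rhs = 20, matching y values: none (0 points).
  x = 10: rhs = 14, matching y values: none (0 points).
  x = 11: rhs = 22, matching y values: none (0 points).
  x = 12: rhs = 4, matching y values: 2, 21 (2 points).
  x = 13: rhs = 12, matching y values: 9, 14 (2 points).
  x = 14: rhs = 6, matching y values: 11, 12 (2 points).
  x = 15: rhs = 15, matching y values: none (0 points).
  x = 16: rhs = 22, matching y values: none (0 points).
  x = 17: rhs = 10, matching y values: none (0 points).
  x = 18: rhs = 8, matching y values: 10, 13 (2 points).
  x = 19: rhs = 22, matching y values: none (0 points).
  x = 20: rhs = 12, matching y values: 9, 14 (2 points).
  x = 21: rhs = 7, matching y values: none (0 points).
  x = 22: rhs = 13, matching y values: 6, 17 (2 points).
Total affine count: 24.
Full point count |E(F_23)| = 24 + 1 = 25.
Hasse bound: |25 − (23+1)| = |1| = 1 ≤ 2√23 ≈ 9.5917 ✓.


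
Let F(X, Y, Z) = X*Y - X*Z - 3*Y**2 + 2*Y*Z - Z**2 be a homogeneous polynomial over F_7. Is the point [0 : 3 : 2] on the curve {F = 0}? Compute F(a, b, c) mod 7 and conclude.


F(0,3,2) ≡ 2 (mod 7); P is NOT on the curve.

Evaluate F(0, 3, 2) term-by-term (mod 7).
  X*Y ↦ 1·0·3·1 = 0
  -X*Z ↦ -1·0·1·2 = 0
  -3*Y**2 ↦ -3·1·9·1 = -27
  2*Y*Z ↦ 2·1·3·2 = 12
  -Z**2 ↦ -1·1·1·4 = -4
Sum: F(0, 3, 2) = (0) + (0) + (-27) + (12) + (-4) = -19.
Reducing mod 7: -19 ≡ 2 (mod 7).
Since F(a, b, c) ≡ 2 ≠ 0 (mod 7), P does NOT lie on the curve.


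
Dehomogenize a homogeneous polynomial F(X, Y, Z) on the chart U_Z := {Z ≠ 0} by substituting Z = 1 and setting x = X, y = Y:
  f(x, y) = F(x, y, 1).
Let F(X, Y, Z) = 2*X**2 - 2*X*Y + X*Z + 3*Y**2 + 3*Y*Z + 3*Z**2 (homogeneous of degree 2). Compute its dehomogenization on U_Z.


f(x, y) = 2*x**2 - 2*x*y + x + 3*y**2 + 3*y + 3

On U_Z we set Z = 1. Each monomial c·X^i·Y^j·Z^k in F becomes c·x^i·y^j·1^k = c·x^i·y^j.
Substituting Z = 1: F(X, Y, 1) = 2*x**2 - 2*x*y + x + 3*y**2 + 3*y + 3.
Note: deg(f) ≤ deg(F) = 2; strict inequality happens when F is divisible by Z (lost terms).


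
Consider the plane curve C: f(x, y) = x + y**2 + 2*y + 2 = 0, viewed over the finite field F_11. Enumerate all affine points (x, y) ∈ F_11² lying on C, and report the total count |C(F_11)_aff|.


Affine F_11-points: {(1, 2), (1, 7), (5, 3), (5, 6), (6, 1), (6, 8), (7, 4), (7, 5), (9, 0), (9, 9), (10, 10)}; count = 11.

For each of the 121 pairs (x, y) ∈ F_11², evaluate f(x, y) mod 11. Record the zeros.
  x = 0: [0↦2, 1↦5, 2↦10, 3↦6, 4↦4, 5↦4, 6↦6, 7↦10, 8↦5, 9↦2, 10↦1]  zeros at y ∈ ∅
  x = 1: [0↦3, 1↦6, 2↦0, 3↦7, 4↦5, 5↦5, 6↦7, 7↦0, 8↦6, 9↦3, 10↦2]  zeros at y ∈ {2, 7}
  x = 2: [0↦4, 1↦7, 2↦1, 3↦8, 4↦6, 5↦6, 6↦8, 7↦1, 8↦7, 9↦4, 10↦3]  zeros at y ∈ ∅
  x = 3: [0↦5, 1↦8, 2↦2, 3↦9, 4↦7, 5↦7, 6↦9, 7↦2, 8↦8, 9↦5, 10↦4]  zeros at y ∈ ∅
  x = 4: [0↦6, 1↦9, 2↦3, 3↦10, 4↦8, 5↦8, 6↦10, 7↦3, 8↦9, 9↦6, 10↦5]  zeros at y ∈ ∅
  x = 5: [0↦7, 1↦10, 2↦4, 3↦0, 4↦9, 5↦9, 6↦0, 7↦4, 8↦10, 9↦7, 10↦6]  zeros at y ∈ {3, 6}
  x = 6: [0↦8, 1↦0, 2↦5, 3↦1, 4↦10, 5↦10, 6↦1, 7↦5, 8↦0, 9↦8, 10↦7]  zeros at y ∈ {1, 8}
  x = 7: [0↦9, 1↦1, 2↦6, 3↦2, 4↦0, 5↦0, 6↦2, 7↦6, 8↦1, 9↦9, 10↦8]  zeros at y ∈ {4, 5}
  x = 8: [0↦10, 1↦2, 2↦7, 3↦3, 4↦1, 5↦1, 6↦3, 7↦7, 8↦2, 9↦10, 10↦9]  zeros at y ∈ ∅
  x = 9: [0↦0, 1↦3, 2↦8, 3↦4, 4↦2, 5↦2, 6↦4, 7↦8, 8↦3, 9↦0, 10↦10]  zeros at y ∈ {0, 9}
  x = 10: [0↦1, 1↦4, 2↦9, 3↦5, 4↦3, 5↦3, 6↦5, 7↦9, 8↦4, 9↦1, 10↦0]  zeros at y ∈ {10}
Collecting zeros: affine points = {(1, 2), (1, 7), (5, 3), (5, 6), (6, 1), (6, 8), (7, 4), (7, 5), (9, 0), (9, 9), (10, 10)}.
Total count |C(F_11)_aff| = 11.


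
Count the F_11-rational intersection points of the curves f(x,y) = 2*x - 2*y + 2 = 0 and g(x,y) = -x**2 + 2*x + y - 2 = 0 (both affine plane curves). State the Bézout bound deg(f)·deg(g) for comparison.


Common zeros: {(5, 6), (9, 10)}; count = 2; Bézout bound = 2.

deg(f) = 1, deg(g) = 2, so Bézout bound = 2.
Scan x ∈ F_11. For each x, list the y ∈ F_11 with f(x, y) ≡ 0 and those with g(x, y) ≡ 0 (mod 11); the common zeros in that column are the intersection.
  x = 0: f ≡ 0 at y ∈ {1}; g ≡ 0 at y ∈ {2}; common: ∅.
  x = 1: f ≡ 0 at y ∈ {2}; g ≡ 0 at y ∈ {1}; common: ∅.
  x = 2: f ≡ 0 at y ∈ {3}; g ≡ 0 at y ∈ {2}; common: ∅.
  x = 3: f ≡ 0 at y ∈ {4}; g ≡ 0 at y ∈ {5}; common: ∅.
  x = 4: f ≡ 0 at y ∈ {5}; g ≡ 0 at y ∈ {10}; common: ∅.
  x = 5: f ≡ 0 at y ∈ {6}; g ≡ 0 at y ∈ {6}; common: {6}.
  x = 6: f ≡ 0 at y ∈ {7}; g ≡ 0 at y ∈ {4}; common: ∅.
  x = 7: f ≡ 0 at y ∈ {8}; g ≡ 0 at y ∈ {4}; common: ∅.
  x = 8: f ≡ 0 at y ∈ {9}; g ≡ 0 at y ∈ {6}; common: ∅.
  x = 9: f ≡ 0 at y ∈ {10}; g ≡ 0 at y ∈ {10}; common: {10}.
  x = 10: f ≡ 0 at y ∈ {0}; g ≡ 0 at y ∈ {5}; common: ∅.
Collecting: common zeros = {(5, 6), (9, 10)}, so the count is 2.
Comparison with the Bézout bound: 2 ≤ 2 = deg(f)·deg(g), as expected for curves with no common component (the bound is attained).


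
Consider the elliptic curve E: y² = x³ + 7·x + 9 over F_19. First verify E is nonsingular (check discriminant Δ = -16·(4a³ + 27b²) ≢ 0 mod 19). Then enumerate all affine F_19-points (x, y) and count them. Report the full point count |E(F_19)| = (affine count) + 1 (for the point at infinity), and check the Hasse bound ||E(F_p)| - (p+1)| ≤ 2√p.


Affine points = {(0, 3), (0, 16), (1, 6), (1, 13), (3, 0), (4, 5), (4, 14), (5, 6), (5, 13), (6, 1), (6, 18), (8, 8), (8, 11), (11, 7), (11, 12), (12, 4), (12, 15), (13, 6), (13, 13), (14, 1), (14, 18), (17, 5), (17, 14), (18, 1), (18, 18)}; affine count = 25; |E(F_19)| = 26.

Discriminant check: Δ ∝ 4a³ + 27b² = 4·7³ + 27·9² = 4·343 + 27·81 ≡ 6 (mod 19). Nonzero ⇒ E is nonsingular.
For each x ∈ F_19, compute rhs = x³ + 7·x + 9 mod 19, then count y ∈ F_19 with y² ≡ rhs.
  x = 0: rhs = 9, matching y values: 3, 16 (2 points).
  x = 1: rhs = 17, matching y values: 6, 13 (2 points).
  x = 2: rhs = 12, matching y values: none (0 points).
  x = 3: rhs = 0, matching y values: 0 (1 points).
  x = 4: rhs = 6, matching y values: 5, 14 (2 points).
  x = 5: rhs = 17, matching y values: 6, 13 (2 points).
  x = 6: rhs = 1, matching y values: 1, 18 (2 points).
  x = 7: rhs = 2, matching y values: none (0 points).
  x = 8: rhs = 7, matching y values: 8, 11 (2 points).
  x = 9: rhs = 3, matching y values: none (0 points).
  x = 10: rhs = 15, matching y values: none (0 points).
  x = 11: rhs = 11, matching y values: 7, 12 (2 points).
  x = 12: rhs = 16, matching y values: 4, 15 (2 points).
  x = 13: rhs = 17, matching y values: 6, 13 (2 points).
  x = 14: rhs = 1, matching y values: 1, 18 (2 points).
  x = 15: rhs = 12, matching y values: none (0 points).
  x = 16: rhs = 18, matching y values: none (0 points).
  x = 17: rhs = 6, matching y values: 5, 14 (2 points).
  x = 18: rhs = 1, matching y values: 1, 18 (2 points).
Total affine count: 25.
Full point count |E(F_19)| = 25 + 1 = 26.
Hasse bound: |26 − (19+1)| = |6| = 6 ≤ 2√19 ≈ 8.7178 ✓.


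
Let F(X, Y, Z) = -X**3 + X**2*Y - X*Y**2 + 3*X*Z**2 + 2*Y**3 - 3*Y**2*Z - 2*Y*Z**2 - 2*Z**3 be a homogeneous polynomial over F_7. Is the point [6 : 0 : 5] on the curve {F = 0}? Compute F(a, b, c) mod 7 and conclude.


F(6,0,5) ≡ 5 (mod 7); P is NOT on the curve.

Evaluate F(6, 0, 5) term-by-term (mod 7).
  -X**3 ↦ -1·216·1·1 = -216
  X**2*Y ↦ 1·36·0·1 = 0
  -X*Y**2 ↦ -1·6·0·1 = 0
  3*X*Z**2 ↦ 3·6·1·25 = 450
  2*Y**3 ↦ 2·1·0·1 = 0
  -3*Y**2*Z ↦ -3·1·0·5 = 0
  -2*Y*Z**2 ↦ -2·1·0·25 = 0
  -2*Z**3 ↦ -2·1·1·125 = -250
Sum: F(6, 0, 5) = (-216) + (0) + (0) + (450) + (0) + (0) + (0) + (-250) = -16.
Reducing mod 7: -16 ≡ 5 (mod 7).
Since F(a, b, c) ≡ 5 ≠ 0 (mod 7), P does NOT lie on the curve.


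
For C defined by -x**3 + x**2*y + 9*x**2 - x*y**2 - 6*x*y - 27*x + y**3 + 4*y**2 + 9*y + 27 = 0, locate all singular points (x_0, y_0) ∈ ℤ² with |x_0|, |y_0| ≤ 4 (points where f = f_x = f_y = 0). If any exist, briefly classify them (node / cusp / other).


Singular points: {(3, 0)}; classification: cusp.

Compute partial derivatives:
  f_x = -3*x**2 + 2*x*y + 18*x - y**2 - 6*y - 27.
  f_y = x**2 - 2*x*y - 6*x + 3*y**2 + 8*y + 9.
Scan x_0 ∈ {−4, ..., 4}. For each x_0, f_y(x_0, y) is a polynomial in y; find its integer roots y ∈ {−4, ..., 4}, then test f_x and f at those candidates.
  x = -4: f_y(-4, y) = 3*y**2 + 16*y + 49; no integer root y with |y| ≤ 4.
  x = -3: f_y(-3, y) = 3*y**2 + 14*y + 36; no integer root y with |y| ≤ 4.
  x = -2: f_y(-2, y) = 3*y**2 + 12*y + 25; no integer root y with |y| ≤ 4.
  x = -1: f_y(-1, y) = 3*y**2 + 10*y + 16; no integer root y with |y| ≤ 4.
  x = 0: f_y(0, y) = 3*y**2 + 8*y + 9; no integer root y with |y| ≤ 4.
  x = 1: f_y(1, y) = 3*y**2 + 6*y + 4; no integer root y with |y| ≤ 4.
  x = 2: f_y(2, y) = 3*y**2 + 4*y + 1; vanishes at y ∈ {-1}. (2, -1): f_x = -2 ≠ 0.
  x = 3: f_y(3, y) = 3*y**2 + 2*y; vanishes at y ∈ {0}. (3, 0): f_x = 0, f = 0 — SINGULAR.
  x = 4: f_y(4, y) = 3*y**2 + 1; no integer root y with |y| ≤ 4.
Only singular point on the grid: (3, 0).
Classify: substitute x = 3 + u, y = 0 + v and expand: f = -u**3 + u**2*v - u*v**2 + v**3 + v**2.
No constant or linear terms (consistent with a singular point). Quadratic part: v**2. Cubic part: -u**3 + u**2*v - u*v**2 + v**3.
The quadratic part v**2 is a perfect square, so there is a single (double) tangent line v = 0, i.e. y = 0. Restricting the cubic part to that line (v = 0) leaves -u**3 ≠ 0, so f is not divisible by v and the branch is v² ≈ u**3 to lowest order — this is a cusp.
Classification: cusp.


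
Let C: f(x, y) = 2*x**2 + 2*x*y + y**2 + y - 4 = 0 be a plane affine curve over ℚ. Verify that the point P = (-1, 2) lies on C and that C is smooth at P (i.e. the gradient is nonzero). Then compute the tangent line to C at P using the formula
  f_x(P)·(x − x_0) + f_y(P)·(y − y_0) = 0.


Tangent line at P: 3*y - 6 = 0.

Step 1: f(-1, 2) = 0, so P lies on C.
Step 2: partial derivatives
  f_x(x, y) = 4*x + 2*y, f_y(x, y) = 2*x + 2*y + 1.
  f_x(P) = 0, f_y(P) = 3 (gradient nonzero, so P is smooth).
Step 3: tangent line at P: 0·(x − -1) + 3·(y − 2) = 0.
Expanding: 3*y - 6 = 0.


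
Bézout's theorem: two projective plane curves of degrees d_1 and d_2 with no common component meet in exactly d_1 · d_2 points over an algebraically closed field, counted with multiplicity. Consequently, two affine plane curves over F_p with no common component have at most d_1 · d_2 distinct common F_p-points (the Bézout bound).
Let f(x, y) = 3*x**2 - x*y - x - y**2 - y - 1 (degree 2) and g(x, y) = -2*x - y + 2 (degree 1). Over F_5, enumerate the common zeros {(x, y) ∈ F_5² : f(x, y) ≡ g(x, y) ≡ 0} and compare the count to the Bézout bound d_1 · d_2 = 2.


Common zeros: ∅; count = 0; Bézout bound = 2.

deg(f) = 2, deg(g) = 1, so Bézout bound = 2.
Scan x ∈ F_5. For each x, list the y ∈ F_5 with f(x, y) ≡ 0 and those with g(x, y) ≡ 0 (mod 5); the common zeros in that column are the intersection.
  x = 0: f ≡ 0 at y ∈ ∅; g ≡ 0 at y ∈ {2}; common: ∅.
  x = 1: f ≡ 0 at y ∈ ∅; g ≡ 0 at y ∈ {0}; common: ∅.
  x = 2: f ≡ 0 at y ∈ {1}; g ≡ 0 at y ∈ {3}; common: ∅.
  x = 3: f ≡ 0 at y ∈ ∅; g ≡ 0 at y ∈ {1}; common: ∅.
  x = 4: f ≡ 0 at y ∈ ∅; g ≡ 0 at y ∈ {4}; common: ∅.
Collecting: common zeros = ∅, so the count is 0.
Comparison with the Bézout bound: 0 ≤ 2 = deg(f)·deg(g), as expected for curves with no common component (the affine F_5-count falls short of the bound because intersections may lie at infinity, over extension fields, or carry multiplicity).


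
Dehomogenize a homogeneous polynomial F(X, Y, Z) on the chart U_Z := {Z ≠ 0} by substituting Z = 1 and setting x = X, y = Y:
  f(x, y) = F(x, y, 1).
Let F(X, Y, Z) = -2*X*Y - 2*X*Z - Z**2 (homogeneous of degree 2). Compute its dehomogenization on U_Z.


f(x, y) = -2*x*y - 2*x - 1

On U_Z we set Z = 1. Each monomial c·X^i·Y^j·Z^k in F becomes c·x^i·y^j·1^k = c·x^i·y^j.
Substituting Z = 1: F(X, Y, 1) = -2*x*y - 2*x - 1.
Note: deg(f) ≤ deg(F) = 2; strict inequality happens when F is divisible by Z (lost terms).


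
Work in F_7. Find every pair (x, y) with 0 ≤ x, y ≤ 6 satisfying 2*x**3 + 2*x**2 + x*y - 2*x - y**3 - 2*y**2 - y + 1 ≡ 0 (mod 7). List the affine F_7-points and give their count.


Affine F_7-points: {(1, 1), (1, 3), (2, 0), (2, 2), (2, 3), (3, 3), (3, 4), (3, 5), (4, 5), (6, 5)}; count = 10.

For each of the 49 pairs (x, y) ∈ F_7², evaluate f(x, y) mod 7. Record the zeros.
  x = 0: [0↦1, 1↦4, 2↦4, 3↦2, 4↦6, 5↦3, 6↦1]  zeros at y ∈ ∅
  x = 1: [0↦3, 1↦0, 2↦1, 3↦0, 4↦5, 5↦3, 6↦2]  zeros at y ∈ {1, 3}
  x = 2: [0↦0, 1↦5, 2↦0, 3↦0, 4↦6, 5↦5, 6↦5]  zeros at y ∈ {0, 2, 3}
  x = 3: [0↦4, 1↦3, 2↦6, 3↦0, 4↦0, 5↦0, 6↦1]  zeros at y ∈ {3, 4, 5}
  x = 4: [0↦6, 1↦6, 2↦3, 3↦5, 4↦6, 5↦0, 6↦2]  zeros at y ∈ {5}
  x = 5: [0↦4, 1↦5, 2↦3, 3↦6, 4↦1, 5↦3, 6↦6]  zeros at y ∈ ∅
  x = 6: [0↦3, 1↦5, 2↦4, 3↦1, 4↦4, 5↦0, 6↦4]  zeros at y ∈ {5}
Collecting zeros: affine points = {(1, 1), (1, 3), (2, 0), (2, 2), (2, 3), (3, 3), (3, 4), (3, 5), (4, 5), (6, 5)}.
Total count |C(F_7)_aff| = 10.


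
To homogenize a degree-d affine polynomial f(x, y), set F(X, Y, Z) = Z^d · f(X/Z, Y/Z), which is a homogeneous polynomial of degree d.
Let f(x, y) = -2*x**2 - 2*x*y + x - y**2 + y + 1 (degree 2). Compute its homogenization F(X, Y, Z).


F(X, Y, Z) = -2*X**2 - 2*X*Y + X*Z - Y**2 + Y*Z + Z**2

deg(f) = 2.
Substitute x = X/Z, y = Y/Z into f, then multiply by Z^2.
  monomial -2·x^2·y^0 ↦ -2·X^2·Y^0·Z^0.
  monomial -2·x^1·y^1 ↦ -2·X^1·Y^1·Z^0.
  monomial 1·x^1·y^0 ↦ 1·X^1·Y^0·Z^1.
  monomial -1·x^0·y^2 ↦ -1·X^0·Y^2·Z^0.
  monomial 1·x^0·y^1 ↦ 1·X^0·Y^1·Z^1.
  monomial 1·x^0·y^0 ↦ 1·X^0·Y^0·Z^2.
Collecting: F(X, Y, Z) = -2*X**2 - 2*X*Y + X*Z - Y**2 + Y*Z + Z**2.


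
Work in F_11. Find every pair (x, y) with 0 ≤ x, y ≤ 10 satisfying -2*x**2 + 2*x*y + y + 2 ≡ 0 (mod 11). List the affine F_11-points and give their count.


Affine F_11-points: {(0, 9), (1, 0), (2, 10), (3, 7), (4, 7), (6, 2), (7, 2), (8, 10), (9, 9), (10, 0)}; count = 10.

For each of the 121 pairs (x, y) ∈ F_11², evaluate f(x, y) mod 11. Record the zeros.
  x = 0: [0↦2, 1↦3, 2↦4, 3↦5, 4↦6, 5↦7, 6↦8, 7↦9, 8↦10, 9↦0, 10↦1]  zeros at y ∈ {9}
  x = 1: [0↦0, 1↦3, 2↦6, 3↦9, 4↦1, 5↦4, 6↦7, 7↦10, 8↦2, 9↦5, 10↦8]  zeros at y ∈ {0}
  x = 2: [0↦5, 1↦10, 2↦4, 3↦9, 4↦3, 5↦8, 6↦2, 7↦7, 8↦1, 9↦6, 10↦0]  zeros at y ∈ {10}
  x = 3: [0↦6, 1↦2, 2↦9, 3↦5, 4↦1, 5↦8, 6↦4, 7↦0, 8↦7, 9↦3, 10↦10]  zeros at y ∈ {7}
  x = 4: [0↦3, 1↦1, 2↦10, 3↦8, 4↦6, 5↦4, 6↦2, 7↦0, 8↦9, 9↦7, 10↦5]  zeros at y ∈ {7}
  x = 5: [0↦7, 1↦7, 2↦7, 3↦7, 4↦7, 5↦7, 6↦7, 7↦7, 8↦7, 9↦7, 10↦7]  zeros at y ∈ ∅
  x = 6: [0↦7, 1↦9, 2↦0, 3↦2, 4↦4, 5↦6, 6↦8, 7↦10, 8↦1, 9↦3, 10↦5]  zeros at y ∈ {2}
  x = 7: [0↦3, 1↦7, 2↦0, 3↦4, 4↦8, 5↦1, 6↦5, 7↦9, 8↦2, 9↦6, 10↦10]  zeros at y ∈ {2}
  x = 8: [0↦6, 1↦1, 2↦7, 3↦2, 4↦8, 5↦3, 6↦9, 7↦4, 8↦10, 9↦5, 10↦0]  zeros at y ∈ {10}
  x = 9: [0↦5, 1↦2, 2↦10, 3↦7, 4↦4, 5↦1, 6↦9, 7↦6, 8↦3, 9↦0, 10↦8]  zeros at y ∈ {9}
  x = 10: [0↦0, 1↦10, 2↦9, 3↦8, 4↦7, 5↦6, 6↦5, 7↦4, 8↦3, 9↦2, 10↦1]  zeros at y ∈ {0}
Collecting zeros: affine points = {(0, 9), (1, 0), (2, 10), (3, 7), (4, 7), (6, 2), (7, 2), (8, 10), (9, 9), (10, 0)}.
Total count |C(F_11)_aff| = 10.


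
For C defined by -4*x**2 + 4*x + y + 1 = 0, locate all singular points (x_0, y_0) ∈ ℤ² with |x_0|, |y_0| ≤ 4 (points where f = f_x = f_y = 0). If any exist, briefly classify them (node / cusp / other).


No singular points in the scanned grid; C is smooth there.

Compute partial derivatives:
  f_x = 4 - 8*x.
  f_y = 1.
f_y = 1 is a nonzero constant, so f_y never vanishes: no point (x, y) can satisfy f = f_x = f_y = 0. In particular no (x, y) ∈ {−4, ..., 4}² is singular; the curve is smooth.


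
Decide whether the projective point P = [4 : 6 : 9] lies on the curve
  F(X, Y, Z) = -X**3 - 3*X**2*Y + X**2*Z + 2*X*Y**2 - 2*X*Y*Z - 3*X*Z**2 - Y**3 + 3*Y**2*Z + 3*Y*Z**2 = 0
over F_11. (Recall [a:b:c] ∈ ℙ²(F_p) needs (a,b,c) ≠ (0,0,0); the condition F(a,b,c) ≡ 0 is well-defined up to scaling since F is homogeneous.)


F(4,6,9) ≡ 10 (mod 11); P is NOT on the curve.

Evaluate F(4, 6, 9) term-by-term (mod 11).
  -X**3 ↦ -1·64·1·1 = -64
  -3*X**2*Y ↦ -3·16·6·1 = -288
  X**2*Z ↦ 1·16·1·9 = 144
  2*X*Y**2 ↦ 2·4·36·1 = 288
  -2*X*Y*Z ↦ -2·4·6·9 = -432
  -3*X*Z**2 ↦ -3·4·1·81 = -972
  -Y**3 ↦ -1·1·216·1 = -216
  3*Y**2*Z ↦ 3·1·36·9 = 972
  3*Y*Z**2 ↦ 3·1·6·81 = 1458
Sum: F(4, 6, 9) = (-64) + (-288) + (144) + (288) + (-432) + (-972) + (-216) + (972) + (1458) = 890.
Reducing mod 11: 890 ≡ 10 (mod 11).
Since F(a, b, c) ≡ 10 ≠ 0 (mod 11), P does NOT lie on the curve.


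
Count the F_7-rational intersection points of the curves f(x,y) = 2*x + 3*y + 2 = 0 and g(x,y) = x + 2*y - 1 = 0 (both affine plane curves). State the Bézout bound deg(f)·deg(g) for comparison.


Common zeros: {(0, 4)}; count = 1; Bézout bound = 1.

deg(f) = 1, deg(g) = 1, so Bézout bound = 1.
Scan x ∈ F_7. For each x, list the y ∈ F_7 with f(x, y) ≡ 0 and those with g(x, y) ≡ 0 (mod 7); the common zeros in that column are the intersection.
  x = 0: f ≡ 0 at y ∈ {4}; g ≡ 0 at y ∈ {4}; common: {4}.
  x = 1: f ≡ 0 at y ∈ {1}; g ≡ 0 at y ∈ {0}; common: ∅.
  x = 2: f ≡ 0 at y ∈ {5}; g ≡ 0 at y ∈ {3}; common: ∅.
  x = 3: f ≡ 0 at y ∈ {2}; g ≡ 0 at y ∈ {6}; common: ∅.
  x = 4: f ≡ 0 at y ∈ {6}; g ≡ 0 at y ∈ {2}; common: ∅.
  x = 5: f ≡ 0 at y ∈ {3}; g ≡ 0 at y ∈ {5}; common: ∅.
  x = 6: f ≡ 0 at y ∈ {0}; g ≡ 0 at y ∈ {1}; common: ∅.
Collecting: common zeros = {(0, 4)}, so the count is 1.
Comparison with the Bézout bound: 1 ≤ 1 = deg(f)·deg(g), as expected for curves with no common component (the bound is attained).


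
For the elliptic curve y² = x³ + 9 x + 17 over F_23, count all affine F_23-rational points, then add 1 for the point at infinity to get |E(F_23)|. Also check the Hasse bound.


Affine points = {(1, 2), (1, 21), (3, 5), (3, 18), (4, 5), (4, 18), (5, 7), (5, 16), (7, 3), (7, 20), (8, 7), (8, 16), (10, 7), (10, 16), (12, 6), (12, 17), (13, 10), (13, 13), (14, 9), (14, 14), (15, 10), (15, 13), (16, 5), (16, 18), (17, 0), (18, 10), (18, 13), (19, 3), (19, 20), (20, 3), (20, 20)}; affine count = 31; |E(F_23)| = 32.

Discriminant check: Δ ∝ 4a³ + 27b² = 4·9³ + 27·17² = 4·729 + 27·289 ≡ 1 (mod 23). Nonzero ⇒ E is nonsingular.
For each x ∈ F_23, compute rhs = x³ + 9·x + 17 mod 23, then count y ∈ F_23 with y² ≡ rhs.
  x = 0: rhs = 17, matching y values: none (0 points).
  x = 1: rhs = 4, matching y values: 2, 21 (2 points).
  x = 2: rhs = 20, matching y values: none (0 points).
  x = 3: rhs = 2, matching y values: 5, 18 (2 points).
  x = 4: rhs = 2, matching y values: 5, 18 (2 points).
  x = 5: rhs = 3, matching y values: 7, 16 (2 points).
  x = 6: rhs = 11, matching y values: none (0 points).
  x = 7: rhs = 9, matching y values: 3, 20 (2 points).
  x = 8: rhs = 3, matching y values: 7, 16 (2 points).
  x = 9: rhs = 22, matching y values: none (0 points).
  x = 10: rhs = 3, matching y values: 7, 16 (2 points).
  x = 11: rhs = 21, matching y values: none (0 points).
  x = 12: rhs = 13, matching y values: 6, 17 (2 points).
  x = 13: rhs = 8, matching y values: 10, 13 (2 points).
  x = 14: rhs = 12, matching y values: 9, 14 (2 points).
  x = 15: rhs = 8, matching y values: 10, 13 (2 points).
  x = 16: rhs = 2, matching y values: 5, 18 (2 points).
  x = 17: rhs = 0, matching y values: 0 (1 points).
  x = 18: rhs = 8, matching y values: 10, 13 (2 points).
  x = 19: rhs = 9, matching y values: 3, 20 (2 points).
  x = 20: rhs = 9, matching y values: 3, 20 (2 points).
  x = 21: rhs = 14, matching y values: none (0 points).
  x = 22: rhs = 7, matching y values: none (0 points).
Total affine count: 31.
Full point count |E(F_23)| = 31 + 1 = 32.
Hasse bound: |32 − (23+1)| = |8| = 8 ≤ 2√23 ≈ 9.5917 ✓.


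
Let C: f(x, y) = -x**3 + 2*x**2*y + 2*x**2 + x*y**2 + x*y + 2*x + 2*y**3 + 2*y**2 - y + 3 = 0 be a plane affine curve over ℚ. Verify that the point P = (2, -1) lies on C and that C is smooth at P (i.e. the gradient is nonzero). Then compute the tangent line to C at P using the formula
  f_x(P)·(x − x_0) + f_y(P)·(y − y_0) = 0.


Tangent line at P: -10*x + 7*y + 27 = 0.

Step 1: f(2, -1) = 0, so P lies on C.
Step 2: partial derivatives
  f_x(x, y) = -3*x**2 + 4*x*y + 4*x + y**2 + y + 2, f_y(x, y) = 2*x**2 + 2*x*y + x + 6*y**2 + 4*y - 1.
  f_x(P) = -10, f_y(P) = 7 (gradient nonzero, so P is smooth).
Step 3: tangent line at P: -10·(x − 2) + 7·(y − -1) = 0.
Expanding: -10*x + 7*y + 27 = 0.


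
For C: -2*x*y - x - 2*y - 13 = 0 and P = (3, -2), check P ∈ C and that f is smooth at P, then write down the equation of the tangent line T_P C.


Tangent line at P: 3*x - 8*y - 25 = 0.

Step 1: f(3, -2) = 0, so P lies on C.
Step 2: partial derivatives
  f_x(x, y) = -2*y - 1, f_y(x, y) = -2*x - 2.
  f_x(P) = 3, f_y(P) = -8 (gradient nonzero, so P is smooth).
Step 3: tangent line at P: 3·(x − 3) + -8·(y − -2) = 0.
Expanding: 3*x - 8*y - 25 = 0.


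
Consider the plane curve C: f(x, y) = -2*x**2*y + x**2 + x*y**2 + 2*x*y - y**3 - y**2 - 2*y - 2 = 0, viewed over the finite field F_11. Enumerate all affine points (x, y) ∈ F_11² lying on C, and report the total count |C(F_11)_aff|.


Affine F_11-points: {(0, 3), (0, 8), (0, 10), (1, 9), (3, 3), (4, 10), (5, 7), (6, 4), (6, 6), (9, 8), (10, 4), (10, 7), (10, 9)}; count = 13.

For each of the 121 pairs (x, y) ∈ F_11², evaluate f(x, y) mod 11. Record the zeros.
  x = 0: [0↦9, 1↦5, 2↦4, 3↦0, 4↦9, 5↦3, 6↦9, 7↦10, 8↦0, 9↦6, 10↦0]  zeros at y ∈ {3, 8, 10}
  x = 1: [0↦10, 1↦7, 2↦9, 3↦10, 4↦4, 5↦7, 6↦2, 7↦5, 8↦10, 9↦0, 10↦2]  zeros at y ∈ {9}
  x = 2: [0↦2, 1↦7, 2↦8, 3↦10, 4↦7, 5↦4, 6↦6, 7↦7, 8↦1, 9↦4, 10↦10]  zeros at y ∈ ∅
  x = 3: [0↦7, 1↦5, 2↦1, 3↦0, 4↦7, 5↦5, 6↦10, 7↦5, 8↦6, 9↦7, 10↦2]  zeros at y ∈ {3}
  x = 4: [0↦3, 1↦1, 2↦10, 3↦2, 4↦4, 5↦10, 6↦3, 7↦10, 8↦3, 9↦9, 10↦0]  zeros at y ∈ {10}
  x = 5: [0↦1, 1↦6, 2↦2, 3↦5, 4↦9, 5↦8, 6↦7, 7↦0, 8↦3, 9↦10, 10↦4]  zeros at y ∈ {7}
  x = 6: [0↦1, 1↦9, 2↦10, 3↦9, 4↦0, 5↦10, 6↦0, 7↦8, 8↦6, 9↦10, 10↦3]  zeros at y ∈ {4, 6}
  x = 7: [0↦3, 1↦10, 2↦1, 3↦3, 4↦10, 5↦5, 6↦4, 7↦1, 8↦1, 9↦9, 10↦8]  zeros at y ∈ ∅
  x = 8: [0↦7, 1↦9, 2↦8, 3↦9, 4↦6, 5↦4, 6↦8, 7↦1, 8↦10, 9↦7, 10↦8]  zeros at y ∈ ∅
  x = 9: [0↦2, 1↦6, 2↦9, 3↦5, 4↦10, 5↦7, 6↦1, 7↦8, 8↦0, 9↦4, 10↦3]  zeros at y ∈ {8}
  x = 10: [0↦10, 1↦1, 2↦4, 3↦2, 4↦0, 5↦3, 6↦5, 7↦0, 8↦4, 9↦0, 10↦4]  zeros at y ∈ {4, 7, 9}
Collecting zeros: affine points = {(0, 3), (0, 8), (0, 10), (1, 9), (3, 3), (4, 10), (5, 7), (6, 4), (6, 6), (9, 8), (10, 4), (10, 7), (10, 9)}.
Total count |C(F_11)_aff| = 13.


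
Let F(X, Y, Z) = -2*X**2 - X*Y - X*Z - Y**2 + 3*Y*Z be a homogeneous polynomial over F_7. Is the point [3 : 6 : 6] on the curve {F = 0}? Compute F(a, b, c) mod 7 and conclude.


F(3,6,6) ≡ 4 (mod 7); P is NOT on the curve.

Evaluate F(3, 6, 6) term-by-term (mod 7).
  -2*X**2 ↦ -2·9·1·1 = -18
  -X*Y ↦ -1·3·6·1 = -18
  -X*Z ↦ -1·3·1·6 = -18
  -Y**2 ↦ -1·1·36·1 = -36
  3*Y*Z ↦ 3·1·6·6 = 108
Sum: F(3, 6, 6) = (-18) + (-18) + (-18) + (-36) + (108) = 18.
Reducing mod 7: 18 ≡ 4 (mod 7).
Since F(a, b, c) ≡ 4 ≠ 0 (mod 7), P does NOT lie on the curve.


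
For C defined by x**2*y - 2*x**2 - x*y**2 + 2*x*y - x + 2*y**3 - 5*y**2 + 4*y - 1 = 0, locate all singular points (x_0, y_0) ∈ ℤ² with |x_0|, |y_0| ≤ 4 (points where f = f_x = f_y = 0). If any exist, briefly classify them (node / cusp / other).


Singular points: {(0, 1)}; classification: node.

Compute partial derivatives:
  f_x = 2*x*y - 4*x - y**2 + 2*y - 1.
  f_y = x**2 - 2*x*y + 2*x + 6*y**2 - 10*y + 4.
Scan x_0 ∈ {−4, ..., 4}. For each x_0, f_y(x_0, y) is a polynomial in y; find its integer roots y ∈ {−4, ..., 4}, then test f_x and f at those candidates.
  x = -4: f_y(-4, y) = 6*y**2 - 2*y + 12; no integer root y with |y| ≤ 4.
  x = -3: f_y(-3, y) = 6*y**2 - 4*y + 7; no integer root y with |y| ≤ 4.
  x = -2: f_y(-2, y) = 6*y**2 - 6*y + 4; no integer root y with |y| ≤ 4.
  x = -1: f_y(-1, y) = 6*y**2 - 8*y + 3; no integer root y with |y| ≤ 4.
  x = 0: f_y(0, y) = 6*y**2 - 10*y + 4; vanishes at y ∈ {1}. (0, 1): f_x = 0, f = 0 — SINGULAR.
  x = 1: f_y(1, y) = 6*y**2 - 12*y + 7; no integer root y with |y| ≤ 4.
  x = 2: f_y(2, y) = 6*y**2 - 14*y + 12; no integer root y with |y| ≤ 4.
  x = 3: f_y(3, y) = 6*y**2 - 16*y + 19; no integer root y with |y| ≤ 4.
  x = 4: f_y(4, y) = 6*y**2 - 18*y + 28; no integer root y with |y| ≤ 4.
Only singular point on the grid: (0, 1).
Classify: substitute x = 0 + u, y = 1 + v and expand: f = u**2*v - u**2 - u*v**2 + 2*v**3 + v**2.
No constant or linear terms (consistent with a singular point). Quadratic part: -u**2 + v**2. Cubic part: u**2*v - u*v**2 + 2*v**3.
The quadratic part v**2 - u**2 = (v − u)(v + u) splits into two distinct linear factors, so there are two distinct tangent lines y − 1 = ±(x − 0) — this is a node (ordinary double point).
Classification: node.


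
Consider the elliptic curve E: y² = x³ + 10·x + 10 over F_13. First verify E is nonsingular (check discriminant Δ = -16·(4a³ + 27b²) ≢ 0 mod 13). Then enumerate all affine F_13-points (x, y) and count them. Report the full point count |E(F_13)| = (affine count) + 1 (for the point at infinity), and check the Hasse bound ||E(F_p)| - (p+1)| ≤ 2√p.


Affine points = {(0, 6), (0, 7), (2, 5), (2, 8), (4, 6), (4, 7), (5, 4), (5, 9), (6, 0), (8, 2), (8, 11), (9, 6), (9, 7), (12, 5), (12, 8)}; affine count = 15; |E(F_13)| = 16.

Discriminant check: Δ ∝ 4a³ + 27b² = 4·10³ + 27·10² = 4·1000 + 27·100 ≡ 5 (mod 13). Nonzero ⇒ E is nonsingular.
For each x ∈ F_13, compute rhs = x³ + 10·x + 10 mod 13, then count y ∈ F_13 with y² ≡ rhs.
  x = 0: rhs = 10, matching y values: 6, 7 (2 points).
  x = 1: rhs = 8, matching y values: none (0 points).
  x = 2: rhs = 12, matching y values: 5, 8 (2 points).
  x = 3: rhs = 2, matching y values: none (0 points).
  x = 4: rhs = 10, matching y values: 6, 7 (2 points).
  x = 5: rhs = 3, matching y values: 4, 9 (2 points).
  x = 6: rhs = 0, matching y values: 0 (1 points).
  x = 7: rhs = 7, matching y values: none (0 points).
  x = 8: rhs = 4, matching y values: 2, 11 (2 points).
  x = 9: rhs = 10, matching y values: 6, 7 (2 points).
  x = 10: rhs = 5, matching y values: none (0 points).
  x = 11: rhs = 8, matching y values: none (0 points).
  x = 12: rhs = 12, matching y values: 5, 8 (2 points).
Total affine count: 15.
Full point count |E(F_13)| = 15 + 1 = 16.
Hasse bound: |16 − (13+1)| = |2| = 2 ≤ 2√13 ≈ 7.2111 ✓.


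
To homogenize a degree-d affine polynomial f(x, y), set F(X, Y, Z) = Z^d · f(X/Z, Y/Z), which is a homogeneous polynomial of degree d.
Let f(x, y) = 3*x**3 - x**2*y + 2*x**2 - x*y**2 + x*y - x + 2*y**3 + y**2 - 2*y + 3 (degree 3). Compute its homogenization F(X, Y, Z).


F(X, Y, Z) = 3*X**3 - X**2*Y + 2*X**2*Z - X*Y**2 + X*Y*Z - X*Z**2 + 2*Y**3 + Y**2*Z - 2*Y*Z**2 + 3*Z**3

deg(f) = 3.
Substitute x = X/Z, y = Y/Z into f, then multiply by Z^3.
  monomial 3·x^3·y^0 ↦ 3·X^3·Y^0·Z^0.
  monomial -1·x^2·y^1 ↦ -1·X^2·Y^1·Z^0.
  monomial 2·x^2·y^0 ↦ 2·X^2·Y^0·Z^1.
  monomial -1·x^1·y^2 ↦ -1·X^1·Y^2·Z^0.
  monomial 1·x^1·y^1 ↦ 1·X^1·Y^1·Z^1.
  monomial -1·x^1·y^0 ↦ -1·X^1·Y^0·Z^2.
  monomial 2·x^0·y^3 ↦ 2·X^0·Y^3·Z^0.
  monomial 1·x^0·y^2 ↦ 1·X^0·Y^2·Z^1.
  monomial -2·x^0·y^1 ↦ -2·X^0·Y^1·Z^2.
  monomial 3·x^0·y^0 ↦ 3·X^0·Y^0·Z^3.
Collecting: F(X, Y, Z) = 3*X**3 - X**2*Y + 2*X**2*Z - X*Y**2 + X*Y*Z - X*Z**2 + 2*Y**3 + Y**2*Z - 2*Y*Z**2 + 3*Z**3.


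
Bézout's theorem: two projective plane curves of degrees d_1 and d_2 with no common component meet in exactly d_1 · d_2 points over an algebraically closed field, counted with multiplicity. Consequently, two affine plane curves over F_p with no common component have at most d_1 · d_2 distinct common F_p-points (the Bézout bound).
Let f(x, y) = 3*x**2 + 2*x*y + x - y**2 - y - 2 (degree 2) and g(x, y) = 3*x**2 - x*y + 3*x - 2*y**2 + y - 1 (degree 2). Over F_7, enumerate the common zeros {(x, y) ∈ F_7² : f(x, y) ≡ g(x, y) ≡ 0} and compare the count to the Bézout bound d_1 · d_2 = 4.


Common zeros: {(2, 1), (2, 2), (3, 0)}; count = 3; Bézout bound = 4.

deg(f) = 2, deg(g) = 2, so Bézout bound = 4.
Scan x ∈ F_7. For each x, list the y ∈ F_7 with f(x, y) ≡ 0 and those with g(x, y) ≡ 0 (mod 7); the common zeros in that column are the intersection.
  x = 0: f ≡ 0 at y ∈ {3}; g ≡ 0 at y ∈ {2}; common: ∅.
  x = 1: f ≡ 0 at y ∈ {2, 6}; g ≡ 0 at y ∈ ∅; common: ∅.
  x = 2: f ≡ 0 at y ∈ {1, 2}; g ≡ 0 at y ∈ {1, 2}; common: {1, 2}.
  x = 3: f ≡ 0 at y ∈ {0, 5}; g ≡ 0 at y ∈ {0, 6}; common: {0}.
  x = 4: f ≡ 0 at y ∈ {1, 6}; g ≡ 0 at y ∈ ∅; common: ∅.
  x = 5: f ≡ 0 at y ∈ {4, 5}; g ≡ 0 at y ∈ {6}; common: ∅.
  x = 6: f ≡ 0 at y ∈ {0, 4}; g ≡ 0 at y ∈ ∅; common: ∅.
Collecting: common zeros = {(2, 1), (2, 2), (3, 0)}, so the count is 3.
Comparison with the Bézout bound: 3 ≤ 4 = deg(f)·deg(g), as expected for curves with no common component (the affine F_7-count falls short of the bound because intersections may lie at infinity, over extension fields, or carry multiplicity).


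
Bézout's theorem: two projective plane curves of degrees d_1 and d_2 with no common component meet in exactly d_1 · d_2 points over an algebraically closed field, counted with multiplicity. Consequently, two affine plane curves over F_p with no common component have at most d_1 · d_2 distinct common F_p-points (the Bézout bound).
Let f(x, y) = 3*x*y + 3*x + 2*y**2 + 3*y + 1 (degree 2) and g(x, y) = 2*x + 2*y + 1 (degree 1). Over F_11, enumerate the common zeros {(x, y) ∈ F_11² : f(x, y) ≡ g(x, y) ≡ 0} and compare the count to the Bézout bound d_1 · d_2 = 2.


Common zeros: {(0, 5), (6, 10)}; count = 2; Bézout bound = 2.

deg(f) = 2, deg(g) = 1, so Bézout bound = 2.
Scan x ∈ F_11. For each x, list the y ∈ F_11 with f(x, y) ≡ 0 and those with g(x, y) ≡ 0 (mod 11); the common zeros in that column are the intersection.
  x = 0: f ≡ 0 at y ∈ {5, 10}; g ≡ 0 at y ∈ {5}; common: {5}.
  x = 1: f ≡ 0 at y ∈ {9, 10}; g ≡ 0 at y ∈ {4}; common: ∅.
  x = 2: f ≡ 0 at y ∈ {2, 10}; g ≡ 0 at y ∈ {3}; common: ∅.
  x = 3: f ≡ 0 at y ∈ {6, 10}; g ≡ 0 at y ∈ {2}; common: ∅.
  x = 4: f ≡ 0 at y ∈ {10}; g ≡ 0 at y ∈ {1}; common: ∅.
  x = 5: f ≡ 0 at y ∈ {3, 10}; g ≡ 0 at y ∈ {0}; common: ∅.
  x = 6: f ≡ 0 at y ∈ {7, 10}; g ≡ 0 at y ∈ {10}; common: {10}.
  x = 7: f ≡ 0 at y ∈ {0, 10}; g ≡ 0 at y ∈ {9}; common: ∅.
  x = 8: f ≡ 0 at y ∈ {4, 10}; g ≡ 0 at y ∈ {8}; common: ∅.
  x = 9: f ≡ 0 at y ∈ {8, 10}; g ≡ 0 at y ∈ {7}; common: ∅.
  x = 10: f ≡ 0 at y ∈ {1, 10}; g ≡ 0 at y ∈ {6}; common: ∅.
Collecting: common zeros = {(0, 5), (6, 10)}, so the count is 2.
Comparison with the Bézout bound: 2 ≤ 2 = deg(f)·deg(g), as expected for curves with no common component (the bound is attained).


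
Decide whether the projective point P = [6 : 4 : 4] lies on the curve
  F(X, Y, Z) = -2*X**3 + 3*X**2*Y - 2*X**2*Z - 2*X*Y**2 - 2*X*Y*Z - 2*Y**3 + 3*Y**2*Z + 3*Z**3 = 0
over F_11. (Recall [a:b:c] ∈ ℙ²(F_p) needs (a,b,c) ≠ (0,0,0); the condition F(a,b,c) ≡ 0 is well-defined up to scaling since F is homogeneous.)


F(6,4,4) ≡ 2 (mod 11); P is NOT on the curve.

Evaluate F(6, 4, 4) term-by-term (mod 11).
  -2*X**3 ↦ -2·216·1·1 = -432
  3*X**2*Y ↦ 3·36·4·1 = 432
  -2*X**2*Z ↦ -2·36·1·4 = -288
  -2*X*Y**2 ↦ -2·6·16·1 = -192
  -2*X*Y*Z ↦ -2·6·4·4 = -192
  -2*Y**3 ↦ -2·1·64·1 = -128
  3*Y**2*Z ↦ 3·1·16·4 = 192
  3*Z**3 ↦ 3·1·1·64 = 192
Sum: F(6, 4, 4) = (-432) + (432) + (-288) + (-192) + (-192) + (-128) + (192) + (192) = -416.
Reducing mod 11: -416 ≡ 2 (mod 11).
Since F(a, b, c) ≡ 2 ≠ 0 (mod 11), P does NOT lie on the curve.


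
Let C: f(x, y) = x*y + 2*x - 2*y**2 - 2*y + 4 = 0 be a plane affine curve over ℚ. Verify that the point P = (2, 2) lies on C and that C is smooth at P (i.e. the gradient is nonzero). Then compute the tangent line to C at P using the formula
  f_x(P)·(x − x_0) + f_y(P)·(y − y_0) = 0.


Tangent line at P: 4*x - 8*y + 8 = 0.

Step 1: f(2, 2) = 0, so P lies on C.
Step 2: partial derivatives
  f_x(x, y) = y + 2, f_y(x, y) = x - 4*y - 2.
  f_x(P) = 4, f_y(P) = -8 (gradient nonzero, so P is smooth).
Step 3: tangent line at P: 4·(x − 2) + -8·(y − 2) = 0.
Expanding: 4*x - 8*y + 8 = 0.


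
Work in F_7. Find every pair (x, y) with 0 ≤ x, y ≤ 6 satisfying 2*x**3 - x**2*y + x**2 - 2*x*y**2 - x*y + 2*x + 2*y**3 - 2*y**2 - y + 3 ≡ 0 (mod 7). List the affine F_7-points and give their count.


Affine F_7-points: {(0, 6), (4, 1), (4, 3), (6, 0), (6, 2), (6, 5)}; count = 6.

For each of the 49 pairs (x, y) ∈ F_7², evaluate f(x, y) mod 7. Record the zeros.
  x = 0: [0↦3, 1↦2, 2↦2, 3↦1, 4↦4, 5↦2, 6↦0]  zeros at y ∈ {6}
  x = 1: [0↦1, 1↦3, 2↦2, 3↦3, 4↦4, 5↦3, 6↦5]  zeros at y ∈ ∅
  x = 2: [0↦6, 1↦2, 2↦5, 3↦6, 4↦3, 5↦1, 6↦5]  zeros at y ∈ ∅
  x = 3: [0↦2, 1↦4, 2↦2, 3↦1, 4↦6, 5↦1, 6↦5]  zeros at y ∈ ∅
  x = 4: [0↦1, 1↦0, 2↦5, 3↦0, 4↦4, 5↦1, 6↦3]  zeros at y ∈ {1, 3}
  x = 5: [0↦1, 1↦2, 2↦5, 3↦1, 4↦2, 5↦6, 6↦4]  zeros at y ∈ ∅
  x = 6: [0↦0, 1↦1, 2↦0, 3↦2, 4↦5, 5↦0, 6↦6]  zeros at y ∈ {0, 2, 5}
Collecting zeros: affine points = {(0, 6), (4, 1), (4, 3), (6, 0), (6, 2), (6, 5)}.
Total count |C(F_7)_aff| = 6.


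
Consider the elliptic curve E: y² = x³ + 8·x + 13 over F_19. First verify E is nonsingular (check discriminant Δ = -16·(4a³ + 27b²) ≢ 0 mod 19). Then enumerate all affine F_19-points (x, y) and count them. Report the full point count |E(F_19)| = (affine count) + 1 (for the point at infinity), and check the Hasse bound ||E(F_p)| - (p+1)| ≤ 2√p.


Affine points = {(3, 8), (3, 11), (5, 8), (5, 11), (6, 7), (6, 12), (8, 0), (9, 4), (9, 15), (11, 8), (11, 11), (14, 0), (16, 0), (18, 2), (18, 17)}; affine count = 15; |E(F_19)| = 16.

Discriminant check: Δ ∝ 4a³ + 27b² = 4·8³ + 27·13² = 4·512 + 27·169 ≡ 18 (mod 19). Nonzero ⇒ E is nonsingular.
For each x ∈ F_19, compute rhs = x³ + 8·x + 13 mod 19, then count y ∈ F_19 with y² ≡ rhs.
  x = 0: rhs = 13, matching y values: none (0 points).
  x = 1: rhs = 3, matching y values: none (0 points).
  x = 2: rhs = 18, matching y values: none (0 points).
  x = 3: rhs = 7, matching y values: 8, 11 (2 points).
  x = 4: rhs = 14, matching y values: none (0 points).
  x = 5: rhs = 7, matching y values: 8, 11 (2 points).
  x = 6: rhs = 11, matching y values: 7, 12 (2 points).
  x = 7: rhs = 13, matching y values: none (0 points).
  x = 8: rhs = 0, matching y values: 0 (1 points).
  x = 9: rhs = 16, matching y values: 4, 15 (2 points).
  x = 10: rhs = 10, matching y values: none (0 points).
  x = 11: rhs = 7, matching y values: 8, 11 (2 points).
  x = 12: rhs = 13, matching y values: none (0 points).
  x = 13: rhs = 15, matching y values: none (0 points).
  x = 14: rhs = 0, matching y values: 0 (1 points).
  x = 15: rhs = 12, matching y values: none (0 points).
  x = 16: rhs = 0, matching y values: 0 (1 points).
  x = 17: rhs = 8, matching y values: none (0 points).
  x = 18: rhs = 4, matching y values: 2, 17 (2 points).
Total affine count: 15.
Full point count |E(F_19)| = 15 + 1 = 16.
Hasse bound: |16 − (19+1)| = |-4| = 4 ≤ 2√19 ≈ 8.7178 ✓.
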